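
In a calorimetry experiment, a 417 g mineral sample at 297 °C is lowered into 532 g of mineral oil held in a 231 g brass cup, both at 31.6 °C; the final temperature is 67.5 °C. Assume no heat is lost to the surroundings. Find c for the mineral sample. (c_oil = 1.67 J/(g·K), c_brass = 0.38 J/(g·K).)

c ≈ 0.366 J/(g·K)

Let T be the final temperature. ΣQ_i = 0:
417·c·(67.5 − 297) + 532·1.67·(67.5 − 31.6) + 231·0.38·(67.5 − 31.6) = 0
-95702 c = -35046
c = -35046/-95702 ≈ 0.3662 J/(g·K)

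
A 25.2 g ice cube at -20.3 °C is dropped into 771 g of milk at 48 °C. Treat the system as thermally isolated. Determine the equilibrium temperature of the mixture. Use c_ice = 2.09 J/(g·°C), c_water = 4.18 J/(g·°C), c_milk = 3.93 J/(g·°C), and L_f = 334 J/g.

Sum of m c ΔT and latent-heat terms is zero:
ice -20.3→0 °C: 25.2×2.09×20.3 = 1069.2; fusion: m_ice L_f = 25.2×334 = 8416.8; meltwater 0→T: 25.2×4.18×T = 105.34 T; milk: 3030(T − 48)
3135.4 T = 145441 − 9486 = 135955
T ≈ 43.36 °C. Since T > 0 °C, the all-ice-melts assumption holds.

T_f ≈ 43.4 °C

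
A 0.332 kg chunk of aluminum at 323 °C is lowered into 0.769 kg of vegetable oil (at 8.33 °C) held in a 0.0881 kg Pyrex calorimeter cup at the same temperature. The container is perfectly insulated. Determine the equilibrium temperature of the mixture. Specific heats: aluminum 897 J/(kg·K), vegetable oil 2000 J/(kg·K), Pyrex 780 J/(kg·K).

Let T be the final temperature. ΣQ_i = 0:
0.332·897·(T − 323) + 0.769·2000·(T − 8.33) + 0.0881·780·(T − 8.33) = 0
1904.5 T = 109575
T = 109575/1904.5 ≈ 57.53 °C

T_f ≈ 57.5 °C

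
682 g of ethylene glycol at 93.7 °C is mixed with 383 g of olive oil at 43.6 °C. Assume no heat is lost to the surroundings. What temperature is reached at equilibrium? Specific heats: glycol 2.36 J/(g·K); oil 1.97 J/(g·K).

|Q_glycol| = |Q_oil|:
682×2.36×(93.7 − T) = 383×1.97×(T − 43.6)
1609.5(93.7 − T) = 754.51(T − 43.6)
2364 T = 183709  ⇒  T ≈ 77.71 °C

T_f ≈ 77.7 °C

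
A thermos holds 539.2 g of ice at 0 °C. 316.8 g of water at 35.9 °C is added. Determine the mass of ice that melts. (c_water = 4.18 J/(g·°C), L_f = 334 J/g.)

Water can give up m c ΔT = 316.8×4.18×35.9 = 47540 J before reaching 0 °C.
Fully melting the ice requires m_ice L_f = 539.2×334 = 180093 J.
That's not enough to melt it all — equilibrium is at 0 °C with ice remaining.
Mass melted = 47540/334 ≈ 142.3 g.

m_melted ≈ 142 g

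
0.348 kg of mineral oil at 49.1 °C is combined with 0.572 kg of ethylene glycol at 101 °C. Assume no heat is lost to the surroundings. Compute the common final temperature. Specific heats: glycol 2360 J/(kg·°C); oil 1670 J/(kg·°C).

Heat gained plus heat lost sum to zero:
0.572·2360·(T − 101) + 0.348·1670·(T − 49.1) = 0
1349.9(T − 101) + 581.16(T − 49.1) = 0
1931.1 T = 164877
T = 164877 / 1931.1 = 85.4 °C

T_f ≈ 85.4 °C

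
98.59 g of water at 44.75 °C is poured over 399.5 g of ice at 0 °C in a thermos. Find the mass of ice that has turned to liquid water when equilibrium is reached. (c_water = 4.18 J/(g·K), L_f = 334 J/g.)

Cooling the water to 0 °C releases 98.59×4.18×44.75 = 18442 J.
Fully melting the ice requires m_ice L_f = 399.5×334 = 133433 J.
That's not enough to melt it all — equilibrium is at 0 °C with ice remaining.
m_melted×334 = 18442  ⇒  m_melted ≈ 55.21 g.

m_melted ≈ 55.2 g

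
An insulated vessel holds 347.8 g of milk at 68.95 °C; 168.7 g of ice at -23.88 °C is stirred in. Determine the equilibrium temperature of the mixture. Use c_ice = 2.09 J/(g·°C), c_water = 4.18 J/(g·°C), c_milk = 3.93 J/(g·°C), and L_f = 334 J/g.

T_f ≈ 14.2 °C

Heat gained plus heat lost sum to zero:
ice -23.88→0 °C: 168.7×2.09×23.88 = 8419.7
  latent heat to melt: 168.7×334 = 56346
  warm the meltwater: 705.17 T
  milk: 1366.9(T − 68.95)
2072 T = 94245 − 64765 = 29479
T ≈ 14.23 °C — above 0 °C, consistent with complete melting.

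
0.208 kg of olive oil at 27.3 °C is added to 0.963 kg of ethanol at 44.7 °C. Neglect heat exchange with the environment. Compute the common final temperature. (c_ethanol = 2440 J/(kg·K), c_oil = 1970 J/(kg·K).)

T_f is the heat-capacity-weighted average of the initial temperatures:
T_f = (2349.7×44.7 + 409.76×27.3) / (2349.7 + 409.76)
    = 116219 / 2759.5 ≈ 42.12 °C

T_f ≈ 42.1 °C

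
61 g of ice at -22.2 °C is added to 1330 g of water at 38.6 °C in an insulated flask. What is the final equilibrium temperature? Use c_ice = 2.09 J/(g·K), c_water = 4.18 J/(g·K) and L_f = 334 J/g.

Heat gained plus heat lost sum to zero:
warm ice to 0 °C: 61·2.09·(0 − (-22.2)) = 2830.3
  latent heat to melt: 61·334 = 20374
  meltwater 0→T: 61·4.18·T = 254.98 T
  water: 5559.4(T − 38.6)
5814.4 T = 214593 − 23204 = 191389
T ≈ 32.92 °C — above 0 °C, consistent with complete melting.

T_f ≈ 32.9 °C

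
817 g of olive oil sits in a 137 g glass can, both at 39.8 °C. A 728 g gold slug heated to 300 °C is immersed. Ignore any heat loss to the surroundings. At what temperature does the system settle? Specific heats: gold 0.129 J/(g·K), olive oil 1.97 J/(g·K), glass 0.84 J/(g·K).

T_f ≈ 53.2 °C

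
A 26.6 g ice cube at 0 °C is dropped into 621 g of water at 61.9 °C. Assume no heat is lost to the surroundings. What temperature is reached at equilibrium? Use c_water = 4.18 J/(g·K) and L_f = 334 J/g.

Conservation of energy gives ΣQ = 0:
melt ice: 26.6×334 = 8884.4
  meltwater 0→T: 26.6×4.18×T = 111.19 T
  water cools: 621×4.18×(T − 61.9) = 2595.8(T − 61.9)
2707 T = 160679 − 8884.4 = 151794
T ≈ 56.08 °C. Since T > 0 °C, the all-ice-melts assumption holds.

T_f ≈ 56.1 °C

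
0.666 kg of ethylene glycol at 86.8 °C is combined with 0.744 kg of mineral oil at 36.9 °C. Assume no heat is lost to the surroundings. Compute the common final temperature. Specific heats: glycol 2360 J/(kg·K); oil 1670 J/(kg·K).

Taking heat into each body as positive, Σ m c ΔT = 0:
0.666*2360*(T − 86.8) + 0.744*1670*(T − 36.9) = 0
1571.8(T − 86.8) + 1242.5(T − 36.9) = 0
2814.2 T = 182276
T = 182276 / 2814.2 = 64.8 °C

T_f ≈ 64.8 °C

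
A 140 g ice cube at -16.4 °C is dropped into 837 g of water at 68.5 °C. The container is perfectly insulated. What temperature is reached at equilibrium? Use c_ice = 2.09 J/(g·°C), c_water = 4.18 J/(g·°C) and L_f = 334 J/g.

Sum of m c ΔT and latent-heat terms is zero:
ice -16.4→0 °C: 140·2.09·16.4 = 4798.6
  latent heat to melt: 140·334 = 46760
  meltwater 0→T: 140·4.18·T = 585.2 T
  water: 3498.7(T − 68.5)
4083.9 T = 239658 − 51559 = 188100
T ≈ 46.06 °C (positive, so assuming full melt was valid).

T_f ≈ 46.1 °C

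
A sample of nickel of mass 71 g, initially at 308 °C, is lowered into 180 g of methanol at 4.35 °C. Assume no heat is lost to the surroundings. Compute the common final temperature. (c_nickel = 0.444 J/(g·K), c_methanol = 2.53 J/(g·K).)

T_f ≈ 24.0 °C

With ΣQ=0 the equilibrium temperature is the m·c-weighted mean:
T_f = (31.52·308 + 455.4·4.35) / (31.52 + 455.4)
    = 11690 / 486.92 ≈ 24.01 °C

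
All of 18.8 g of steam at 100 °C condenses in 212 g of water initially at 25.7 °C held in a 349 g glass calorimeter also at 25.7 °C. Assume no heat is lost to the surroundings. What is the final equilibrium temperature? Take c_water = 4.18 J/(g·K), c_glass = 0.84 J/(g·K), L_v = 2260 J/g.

T_f ≈ 64.1 °C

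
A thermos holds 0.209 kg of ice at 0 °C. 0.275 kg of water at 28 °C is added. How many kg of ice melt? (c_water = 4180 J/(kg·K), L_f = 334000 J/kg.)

m_melted ≈ 0.0964 kg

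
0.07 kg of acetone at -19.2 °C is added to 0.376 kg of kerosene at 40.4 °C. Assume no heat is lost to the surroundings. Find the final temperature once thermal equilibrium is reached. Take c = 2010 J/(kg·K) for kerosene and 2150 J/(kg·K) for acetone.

Let T be the final temperature. ΣQ_i = 0:
0.376·2010·(T − 40.4) + 0.07·2150·(T − (-19.2)) = 0
(755.76 + 150.5) T = 755.76·40.4 + 150.5·(-19.2)
T ≈ 30.50 °C

T_f ≈ 30.5 °C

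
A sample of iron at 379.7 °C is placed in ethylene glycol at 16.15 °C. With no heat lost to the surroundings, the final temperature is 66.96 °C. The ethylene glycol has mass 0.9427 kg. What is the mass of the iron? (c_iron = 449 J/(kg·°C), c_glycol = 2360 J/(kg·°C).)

m ≈ 0.805 kg

Heat lost by the iron = heat gained by the glycol:
m×449×(379.7 − 66.96) = 0.9427×2360×(66.96 − 16.15)
140420 m = 113041  ⇒  m ≈ 0.805 kg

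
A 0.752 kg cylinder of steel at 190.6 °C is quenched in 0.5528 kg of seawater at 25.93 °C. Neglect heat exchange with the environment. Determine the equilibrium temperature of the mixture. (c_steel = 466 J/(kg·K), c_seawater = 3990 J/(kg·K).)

T_f ≈ 48.5 °C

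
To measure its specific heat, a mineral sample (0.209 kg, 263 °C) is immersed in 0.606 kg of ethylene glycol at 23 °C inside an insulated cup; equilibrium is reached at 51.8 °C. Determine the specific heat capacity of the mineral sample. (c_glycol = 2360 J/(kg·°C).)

Conservation of energy gives ΣQ = 0:
0.209·c·(51.8 − 263) + 0.606·2360·(51.8 − 23) = 0
-44.14 c = -41189
c = -41189/-44.14 ≈ 933.1 J/(kg·°C)

c ≈ 933 J/(kg·°C)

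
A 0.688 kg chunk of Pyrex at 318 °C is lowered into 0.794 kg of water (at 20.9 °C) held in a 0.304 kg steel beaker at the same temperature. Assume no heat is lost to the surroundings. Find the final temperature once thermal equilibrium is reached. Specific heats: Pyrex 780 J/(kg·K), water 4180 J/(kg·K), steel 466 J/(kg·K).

Let T be the final temperature. ΣQ_i = 0:
0.688*780*(T − 318) + 0.794*4180*(T − 20.9) + 0.304*466*(T − 20.9) = 0
3997.2 T = 242978
T = 242978/3997.2 ≈ 60.79 °C

T_f ≈ 60.8 °C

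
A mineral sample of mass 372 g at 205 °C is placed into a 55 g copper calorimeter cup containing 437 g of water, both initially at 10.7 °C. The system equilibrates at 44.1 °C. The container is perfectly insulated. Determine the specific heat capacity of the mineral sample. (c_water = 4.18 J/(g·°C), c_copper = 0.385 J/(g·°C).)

c ≈ 1.03 J/(g·°C)

Net heat exchanged in the isolated system is zero:
372×c×(44.1 − 205) + 437×4.18×(44.1 − 10.7) + 55×0.385×(44.1 − 10.7) = 0
-59855 c = -61718
c = -61718/-59855 ≈ 1.031 J/(g·°C)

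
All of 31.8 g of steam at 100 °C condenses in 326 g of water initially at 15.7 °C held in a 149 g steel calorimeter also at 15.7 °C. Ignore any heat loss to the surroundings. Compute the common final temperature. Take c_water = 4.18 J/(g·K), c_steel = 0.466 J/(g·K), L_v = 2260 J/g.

T_f ≈ 68.8 °C

Setting the total heat transfer to zero:
condense steam: −31.8·2260 = −71868; condensate cools 100→T: 31.8·4.18·(T − 100) = 132.92(T − 100); original water: 1362.7(T − 15.7); cup: 69.43(T − 15.7)
1565 T = 71868 + 13292 + 22484 = 107645
T ≈ 68.78 °C (< 100 °C, so full condensation is consistent).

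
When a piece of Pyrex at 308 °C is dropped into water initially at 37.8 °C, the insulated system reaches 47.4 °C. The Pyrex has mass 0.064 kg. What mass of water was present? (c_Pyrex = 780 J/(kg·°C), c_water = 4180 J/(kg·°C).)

Net heat exchanged in the isolated system is zero:
0.064·780·(47.4 − 308) + m·4180·(47.4 − 37.8) = 0
40128 m = 13009
m = 13009/40128 ≈ 0.3242 kg

m ≈ 0.324 kg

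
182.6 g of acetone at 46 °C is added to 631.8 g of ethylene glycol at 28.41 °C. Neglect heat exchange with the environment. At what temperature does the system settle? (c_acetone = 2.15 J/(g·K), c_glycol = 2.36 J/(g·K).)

T_f ≈ 32.1 °C

Energy conservation, ΣQ = 0:
182.6*2.15*(T − 46) + 631.8*2.36*(T − 28.41) = 0
(392.59 + 1491) T = 392.59*46 + 1491*28.41
T ≈ 32.08 °C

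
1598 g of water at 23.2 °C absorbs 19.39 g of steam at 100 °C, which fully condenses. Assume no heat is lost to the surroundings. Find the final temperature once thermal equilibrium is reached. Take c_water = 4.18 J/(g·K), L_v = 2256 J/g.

T_f ≈ 30.6 °C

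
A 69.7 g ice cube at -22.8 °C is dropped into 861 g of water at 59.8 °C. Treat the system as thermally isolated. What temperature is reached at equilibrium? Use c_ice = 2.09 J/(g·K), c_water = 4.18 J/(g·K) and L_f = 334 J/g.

T_f ≈ 48.5 °C

Taking heat into each body as positive, Σ m c ΔT = 0:
ice -22.8→0 °C: 69.7×2.09×22.8 = 3321.3; melt ice: 69.7×334 = 23280; warm the meltwater: 291.35 T; water cools: 861×4.18×(T − 59.8) = 3599(T − 59.8)
3890.3 T = 215219 − 26601 = 188618
T ≈ 48.48 °C. Since T > 0 °C, the all-ice-melts assumption holds.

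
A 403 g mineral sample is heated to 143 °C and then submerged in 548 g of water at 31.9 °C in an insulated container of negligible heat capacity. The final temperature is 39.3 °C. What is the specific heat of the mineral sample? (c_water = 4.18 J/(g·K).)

c ≈ 0.406 J/(g·K)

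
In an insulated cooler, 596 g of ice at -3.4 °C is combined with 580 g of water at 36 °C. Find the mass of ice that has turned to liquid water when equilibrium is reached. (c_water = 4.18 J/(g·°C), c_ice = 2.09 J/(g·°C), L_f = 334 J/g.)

Water can give up m c ΔT = 580·4.18·36 = 87278 J before reaching 0 °C.
Warming the ice to 0 °C takes 596·2.09·3.4 = 4235.2 J, leaving 83043 J for melting.
Fully melting the ice requires m_ice L_f = 596·334 = 199064 J.
That's not enough to melt it all — equilibrium is at 0 °C with ice remaining.
Mass melted = 83043/334 ≈ 248.6 g.

m_melted ≈ 249 g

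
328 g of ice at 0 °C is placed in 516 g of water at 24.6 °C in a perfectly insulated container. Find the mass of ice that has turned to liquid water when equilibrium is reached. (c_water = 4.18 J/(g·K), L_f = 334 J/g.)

Water can give up m c ΔT = 516×4.18×24.6 = 53059 J before reaching 0 °C.
To melt every bit of ice: 328×334 = 109552 J.
53059 J < 109552 J, so only part of the ice melts and the system sits at 0 °C.
m_melted×334 = 53059  ⇒  m_melted ≈ 158.9 g.

m_melted ≈ 159 g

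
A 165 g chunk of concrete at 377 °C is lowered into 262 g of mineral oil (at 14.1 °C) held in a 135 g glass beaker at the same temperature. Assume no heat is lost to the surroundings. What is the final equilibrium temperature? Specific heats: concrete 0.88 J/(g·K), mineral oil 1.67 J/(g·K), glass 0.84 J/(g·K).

T_f = Σ m_i c_i T_i / Σ m_i c_i:
T_f = (145.2×377 + 437.54×14.1 + 113.4×14.1) / (145.2 + 437.54 + 113.4)
    = 62509 / 696.14 ≈ 89.79 °C

T_f ≈ 89.8 °C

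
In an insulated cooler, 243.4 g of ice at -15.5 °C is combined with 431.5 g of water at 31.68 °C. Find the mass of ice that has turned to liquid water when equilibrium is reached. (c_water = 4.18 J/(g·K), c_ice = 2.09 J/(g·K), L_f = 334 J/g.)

m_melted ≈ 147 g

Heat available from the water dropping to 0 °C: 431.5·4.18·31.68 = 57140 J.
Of that, 243.4·2.09·15.5 = 7884.9 J goes to bring the ice to 0 °C, leaving 49255 J.
To melt every bit of ice: 243.4·334 = 81296 J.
That's not enough to melt it all — equilibrium is at 0 °C with ice remaining.
Mass melted = 49255/334 ≈ 147.5 g.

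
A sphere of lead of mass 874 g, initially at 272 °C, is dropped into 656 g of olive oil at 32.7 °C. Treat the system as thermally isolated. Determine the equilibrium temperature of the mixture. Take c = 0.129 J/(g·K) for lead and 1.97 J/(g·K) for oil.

T_f = Σ m_i c_i T_i / Σ m_i c_i:
T_f = (112.75×272 + 1292.3×32.7) / (112.75 + 1292.3)
    = 72926 / 1405.1 ≈ 51.90 °C

T_f ≈ 51.9 °C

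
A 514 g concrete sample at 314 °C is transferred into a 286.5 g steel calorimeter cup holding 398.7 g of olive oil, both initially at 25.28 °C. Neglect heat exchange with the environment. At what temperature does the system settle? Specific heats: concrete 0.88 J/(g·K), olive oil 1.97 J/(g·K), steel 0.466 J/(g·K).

Let T be the final temperature. ΣQ_i = 0:
514·0.88·(T − 314) + 398.7·1.97·(T − 25.28) + 286.5·0.466·(T − 25.28) = 0
452.32(T − 314) + 785.44(T − 25.28) + 133.51(T − 25.28) = 0
1371.3 T = 165259
T = 165259/1371.3 ≈ 120.52 °C

T_f ≈ 120.5 °C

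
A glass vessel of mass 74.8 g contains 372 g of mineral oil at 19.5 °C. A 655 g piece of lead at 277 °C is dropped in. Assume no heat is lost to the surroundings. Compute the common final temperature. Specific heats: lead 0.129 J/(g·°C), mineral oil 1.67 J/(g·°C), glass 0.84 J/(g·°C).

T_f ≈ 47.8 °C

Net heat exchanged in the isolated system is zero:
655·0.129·(T − 277) + 372·1.67·(T − 19.5) + 74.8·0.84·(T − 19.5) = 0
84.5(T − 277) + 621.24(T − 19.5) + 62.83(T − 19.5) = 0
(84.5 + 621.24 + 62.83) T = 84.5·277 + 621.24·19.5 + 62.83·19.5
T = 36745/768.57 ≈ 47.81 °C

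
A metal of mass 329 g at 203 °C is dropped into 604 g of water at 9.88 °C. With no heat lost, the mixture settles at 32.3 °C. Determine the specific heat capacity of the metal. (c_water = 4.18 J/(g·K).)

Heat gained plus heat lost sum to zero:
329×c×(32.3 − 203) + 604×4.18×(32.3 − 9.88) = 0
-56160 c = -56604
c = -56604/-56160 ≈ 1.008 J/(g·K)

c ≈ 1.01 J/(g·K)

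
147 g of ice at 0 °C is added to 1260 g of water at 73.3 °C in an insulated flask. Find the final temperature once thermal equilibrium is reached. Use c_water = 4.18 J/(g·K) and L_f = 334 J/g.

Energy conservation, ΣQ = 0:
fusion: m_ice L_f = 147×334 = 49098
  warm the meltwater: 614.46 T
  water cools: 1260×4.18×(T − 73.3) = 5266.8(T − 73.3)
5881.3 T = 386056 − 49098 = 336958
T ≈ 57.29 °C — above 0 °C, consistent with complete melting.

T_f ≈ 57.3 °C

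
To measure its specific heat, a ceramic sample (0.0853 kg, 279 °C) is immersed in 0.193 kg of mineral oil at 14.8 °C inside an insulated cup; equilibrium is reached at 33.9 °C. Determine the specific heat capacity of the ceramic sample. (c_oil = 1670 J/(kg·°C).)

c ≈ 294 J/(kg·°C)

Setting the total heat transfer to zero:
0.0853×c×(33.9 − 279) + 0.193×1670×(33.9 − 14.8) = 0
-20.91 c = -6156.1
c = -6156.1/-20.91 ≈ 294.5 J/(kg·°C)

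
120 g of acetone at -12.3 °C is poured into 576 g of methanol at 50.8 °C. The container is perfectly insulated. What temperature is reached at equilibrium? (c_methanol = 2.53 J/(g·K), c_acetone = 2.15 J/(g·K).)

T_f ≈ 41.3 °C

Net heat exchanged in the isolated system is zero:
576×2.53×(T − 50.8) + 120×2.15×(T − (-12.3)) = 0
(1457.3 + 258) T = 1457.3×50.8 + 258×(-12.3)
T = 70856 / 1715.3 = 41.3 °C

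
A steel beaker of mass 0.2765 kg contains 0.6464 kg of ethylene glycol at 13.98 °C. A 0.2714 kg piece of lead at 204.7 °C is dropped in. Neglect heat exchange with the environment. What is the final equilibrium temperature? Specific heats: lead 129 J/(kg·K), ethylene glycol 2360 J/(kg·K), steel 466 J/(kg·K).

Setting the total heat transfer to zero:
0.2714·129·(T − 204.7) + 0.6464·2360·(T − 13.98) + 0.2765·466·(T − 13.98) = 0
35.01(T − 204.7) + 1525.5(T − 13.98) + 128.85(T − 13.98) = 0
1689.4 T = 30295
T ≈ 17.93 °C

T_f ≈ 17.9 °C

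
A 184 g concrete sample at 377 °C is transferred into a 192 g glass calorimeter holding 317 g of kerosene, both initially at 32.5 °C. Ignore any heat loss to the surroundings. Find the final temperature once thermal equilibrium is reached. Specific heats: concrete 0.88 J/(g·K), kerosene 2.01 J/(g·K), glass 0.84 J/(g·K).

T_f = Σ m_i c_i T_i / Σ m_i c_i:
T_f = (161.92×377 + 637.17×32.5 + 161.28×32.5) / (161.92 + 637.17 + 161.28)
    = 86993 / 960.37 ≈ 90.58 °C

T_f ≈ 90.6 °C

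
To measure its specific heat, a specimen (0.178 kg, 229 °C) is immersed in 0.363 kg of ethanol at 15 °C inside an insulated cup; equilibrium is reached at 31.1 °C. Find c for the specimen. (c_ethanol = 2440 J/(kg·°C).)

c ≈ 405 J/(kg·°C)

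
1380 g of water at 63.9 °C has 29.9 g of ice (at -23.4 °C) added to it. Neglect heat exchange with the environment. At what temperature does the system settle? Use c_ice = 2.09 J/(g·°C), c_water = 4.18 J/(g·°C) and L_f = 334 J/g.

T_f ≈ 60.6 °C

Taking heat into each body as positive, Σ m c ΔT = 0:
ice -23.4→0 °C: 29.9·2.09·23.4 = 1462.3; latent heat to melt: 29.9·334 = 9986.6; meltwater 0→T: 29.9·4.18·T = 124.98 T; water: 5768.4(T − 63.9)
5893.4 T = 368601 − 11449 = 357152
T ≈ 60.60 °C. Since T > 0 °C, the all-ice-melts assumption holds.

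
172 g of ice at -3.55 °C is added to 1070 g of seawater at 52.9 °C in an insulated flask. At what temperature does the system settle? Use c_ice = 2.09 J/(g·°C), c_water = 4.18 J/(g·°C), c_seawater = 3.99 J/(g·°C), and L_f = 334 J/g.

Heat gained plus heat lost sum to zero:
ice -3.55→0 °C: 172·2.09·3.55 = 1276.2
  melt ice: 172·334 = 57448
  meltwater 0→T: 172·4.18·T = 718.96 T
  seawater cools: 1070·3.99·(T − 52.9) = 4269.3(T − 52.9)
4988.3 T = 225846 − 58724 = 167122
T ≈ 33.50 °C (positive, so assuming full melt was valid).

T_f ≈ 33.5 °C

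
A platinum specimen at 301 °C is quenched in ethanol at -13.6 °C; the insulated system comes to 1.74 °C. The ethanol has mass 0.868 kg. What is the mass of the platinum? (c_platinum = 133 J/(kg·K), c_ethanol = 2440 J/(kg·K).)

m ≈ 0.816 kg

Heat lost by the platinum = heat gained by the ethanol:
m×133×(301 − 1.74) = 0.868×2440×(1.74 − (-13.6))
39802 m = 32489  ⇒  m ≈ 0.8163 kg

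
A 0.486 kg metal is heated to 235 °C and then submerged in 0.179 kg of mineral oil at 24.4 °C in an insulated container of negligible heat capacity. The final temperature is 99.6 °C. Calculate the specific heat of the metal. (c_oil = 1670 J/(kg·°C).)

Heat lost by the metal = heat gained by the oil:
0.486×c×(235 − 99.6) = 0.179×1670×(99.6 − 24.4)
65.8 c = 22480  ⇒  c ≈ 341.6 J/(kg·°C)

c ≈ 342 J/(kg·°C)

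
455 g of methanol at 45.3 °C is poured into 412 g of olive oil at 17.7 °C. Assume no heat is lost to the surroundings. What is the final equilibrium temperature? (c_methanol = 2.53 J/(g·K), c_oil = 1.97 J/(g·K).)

T_f ≈ 33.9 °C

Set heat shed by the hot body equal to heat absorbed by the cold body:
455×2.53×(45.3 − T) = 412×1.97×(T − 17.7)
1151.1(45.3 − T) = 811.64(T − 17.7)
1962.8 T = 66513  ⇒  T ≈ 33.89 °C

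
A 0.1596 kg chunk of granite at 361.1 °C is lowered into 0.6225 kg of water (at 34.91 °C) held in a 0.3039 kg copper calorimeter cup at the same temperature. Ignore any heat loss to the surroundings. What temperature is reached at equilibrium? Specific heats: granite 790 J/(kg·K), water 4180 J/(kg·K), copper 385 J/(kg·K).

T_f = Σ m_i c_i T_i / Σ m_i c_i:
T_f = (126.08×361.1 + 2602.1×34.91 + 117×34.91) / (126.08 + 2602.1 + 117)
    = 140451 / 2845.1 ≈ 49.37 °C

T_f ≈ 49.4 °C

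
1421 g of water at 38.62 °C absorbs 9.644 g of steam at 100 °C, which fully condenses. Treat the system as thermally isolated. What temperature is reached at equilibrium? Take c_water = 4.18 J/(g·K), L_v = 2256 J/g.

Net heat exchanged in the isolated system is zero:
latent heat released on condensation: 9.644×2256 = 21757
  condensate cools 100→T: 9.644×4.18×(T − 100) = 40.31(T − 100)
  water warms: 1421×4.18×(T − 38.62) = 5939.8(T − 38.62)
5980.1 T = 21757 + 4031.2 + 229394 = 255182
T ≈ 42.67 °C, under the boiling point, so the assumption holds.

T_f ≈ 42.7 °C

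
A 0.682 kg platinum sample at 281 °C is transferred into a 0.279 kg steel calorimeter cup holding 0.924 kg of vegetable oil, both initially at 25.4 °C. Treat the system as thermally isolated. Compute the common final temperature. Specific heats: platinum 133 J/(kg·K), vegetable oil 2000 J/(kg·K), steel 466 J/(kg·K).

T_f ≈ 36.6 °C

Taking heat into each body as positive, Σ m c ΔT = 0:
0.682×133×(T − 281) + 0.924×2000×(T − 25.4) + 0.279×466×(T − 25.4) = 0
(90.71 + 1848 + 130.01) T = 90.71×281 + 1848×25.4 + 130.01×25.4
T = 75730 / 2068.7 = 36.6 °C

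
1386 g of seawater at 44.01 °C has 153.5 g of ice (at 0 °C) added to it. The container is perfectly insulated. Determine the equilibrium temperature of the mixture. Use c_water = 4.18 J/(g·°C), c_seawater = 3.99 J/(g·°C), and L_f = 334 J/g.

T_f ≈ 31.1 °C

Energy conservation, ΣQ = 0:
fusion: m_ice L_f = 153.5·334 = 51269
  meltwater 0→T: 153.5·4.18·T = 641.63 T
  seawater: 5530.1(T − 44.01)
6171.8 T = 243381 − 51269 = 192112
T ≈ 31.13 °C (positive, so assuming full melt was valid).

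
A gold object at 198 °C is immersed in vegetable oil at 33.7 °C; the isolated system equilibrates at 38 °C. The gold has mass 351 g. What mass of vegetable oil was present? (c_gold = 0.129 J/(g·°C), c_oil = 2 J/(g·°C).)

Heat lost by the gold = heat gained by the oil:
351×0.129×(198 − 38) = m×2×(38 − 33.7)
8.6 m = 7244.6  ⇒  m ≈ 842.4 g

m ≈ 842 g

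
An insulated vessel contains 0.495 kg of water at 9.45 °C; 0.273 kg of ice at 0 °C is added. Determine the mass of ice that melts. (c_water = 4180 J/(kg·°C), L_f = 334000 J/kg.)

Heat available from the water dropping to 0 °C: 0.495·4180·9.45 = 19553 J.
Melting all 0.273 kg of ice would need 0.273·334000 = 91182 J.
Since 19553 < 91182 J, not all the ice melts; equilibrium is at 0 °C.
m_melt = 19553 / L_f = 0.05854 kg.

m_melted ≈ 0.0585 kg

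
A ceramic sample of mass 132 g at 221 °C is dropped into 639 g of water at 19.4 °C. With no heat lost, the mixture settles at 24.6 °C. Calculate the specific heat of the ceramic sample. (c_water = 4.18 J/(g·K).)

c ≈ 0.536 J/(g·K)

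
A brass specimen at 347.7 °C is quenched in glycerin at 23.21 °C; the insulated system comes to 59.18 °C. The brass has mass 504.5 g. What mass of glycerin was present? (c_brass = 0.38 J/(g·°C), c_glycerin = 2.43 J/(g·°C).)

m ≈ 633 g

Taking heat into each body as positive, Σ m c ΔT = 0:
504.5×0.38×(59.18 − 347.7) + m×2.43×(59.18 − 23.21) = 0
87.41 m = 55312
m = 55312/87.41 ≈ 632.8 g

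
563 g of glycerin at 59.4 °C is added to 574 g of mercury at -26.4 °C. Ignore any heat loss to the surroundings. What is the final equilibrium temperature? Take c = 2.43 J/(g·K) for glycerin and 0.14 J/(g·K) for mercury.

With ΣQ=0 the equilibrium temperature is the m·c-weighted mean:
T_f = (1368.1*59.4 + 80.36*(-26.4)) / (1368.1 + 80.36)
    = 79143 / 1448.5 ≈ 54.64 °C

T_f ≈ 54.6 °C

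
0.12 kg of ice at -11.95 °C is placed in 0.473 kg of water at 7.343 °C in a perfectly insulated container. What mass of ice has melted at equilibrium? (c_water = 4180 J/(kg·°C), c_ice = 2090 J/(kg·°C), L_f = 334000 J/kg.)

m_melted ≈ 0.0345 kg

Water can give up m c ΔT = 0.473×4180×7.343 = 14518 J before reaching 0 °C.
Warming the ice to 0 °C takes 0.12×2090×11.95 = 2997.1 J, leaving 11521 J for melting.
Fully melting the ice requires m_ice L_f = 0.12×334000 = 40080 J.
11521 J < 40080 J, so only part of the ice melts and the system sits at 0 °C.
Mass melted = 11521/334000 ≈ 0.03449 kg.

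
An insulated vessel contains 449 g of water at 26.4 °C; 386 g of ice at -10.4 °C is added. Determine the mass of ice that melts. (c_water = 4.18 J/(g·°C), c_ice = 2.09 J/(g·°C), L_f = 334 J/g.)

m_melted ≈ 123 g

Cooling the water to 0 °C releases 449·4.18·26.4 = 49548 J.
Of that, 386·2.09·10.4 = 8390.1 J goes to bring the ice to 0 °C, leaving 41158 J.
To melt every bit of ice: 386·334 = 128924 J.
41158 J < 128924 J, so only part of the ice melts and the system sits at 0 °C.
Mass melted = 41158/334 ≈ 123.2 g.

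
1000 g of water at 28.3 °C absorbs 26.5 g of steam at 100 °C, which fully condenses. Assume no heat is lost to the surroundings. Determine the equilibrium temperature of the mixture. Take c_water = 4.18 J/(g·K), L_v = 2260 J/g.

T_f ≈ 44.1 °C

Let T be the final temperature. ΣQ_i = 0:
condense steam: −26.5·2260 = −59890; condensate cools 100→T: 26.5·4.18·(T − 100) = 110.77(T − 100); water warms: 1000·4.18·(T − 28.3) = 4180(T − 28.3)
4290.8 T = 59890 + 11077 + 118294 = 189261
T ≈ 44.11 °C (< 100 °C, so full condensation is consistent).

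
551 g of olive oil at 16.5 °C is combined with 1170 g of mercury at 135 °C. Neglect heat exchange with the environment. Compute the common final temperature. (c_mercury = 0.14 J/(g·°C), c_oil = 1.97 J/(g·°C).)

T_f ≈ 32.0 °C

T_f is the heat-capacity-weighted average of the initial temperatures:
T_f = (163.8*135 + 1085.5*16.5) / (163.8 + 1085.5)
    = 40023 / 1249.3 ≈ 32.04 °C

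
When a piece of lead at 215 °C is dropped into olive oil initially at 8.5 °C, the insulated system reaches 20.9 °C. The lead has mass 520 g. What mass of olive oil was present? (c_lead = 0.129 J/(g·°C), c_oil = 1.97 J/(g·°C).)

Setting the total heat transfer to zero:
520·0.129·(20.9 − 215) + m·1.97·(20.9 − 8.5) = 0
24.43 m = 13020
m = 13020/24.43 ≈ 533 g

m ≈ 533 g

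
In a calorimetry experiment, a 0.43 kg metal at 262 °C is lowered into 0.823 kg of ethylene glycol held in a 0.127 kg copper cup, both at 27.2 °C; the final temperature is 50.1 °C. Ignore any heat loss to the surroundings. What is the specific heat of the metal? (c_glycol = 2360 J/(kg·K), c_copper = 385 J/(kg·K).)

c ≈ 500 J/(kg·K)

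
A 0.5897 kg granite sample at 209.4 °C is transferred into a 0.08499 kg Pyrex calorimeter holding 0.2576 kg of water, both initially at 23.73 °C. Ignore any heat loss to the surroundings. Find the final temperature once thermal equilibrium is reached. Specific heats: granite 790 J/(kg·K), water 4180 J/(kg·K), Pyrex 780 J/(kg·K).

T_f ≈ 77.5 °C

Heat gained plus heat lost sum to zero:
0.5897×790×(T − 209.4) + 0.2576×4180×(T − 23.73) + 0.08499×780×(T − 23.73) = 0
465.86(T − 209.4) + 1076.8(T − 23.73) + 66.29(T − 23.73) = 0
1608.9 T = 124677
T ≈ 77.49 °C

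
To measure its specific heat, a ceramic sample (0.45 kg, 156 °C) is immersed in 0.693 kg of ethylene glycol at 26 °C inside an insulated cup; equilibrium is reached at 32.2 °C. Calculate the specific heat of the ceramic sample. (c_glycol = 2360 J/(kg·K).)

Conservation of energy gives ΣQ = 0:
0.45×c×(32.2 − 156) + 0.693×2360×(32.2 − 26) = 0
-55.71 c = -10140
c = -10140/-55.71 ≈ 182 J/(kg·K)

c ≈ 182 J/(kg·K)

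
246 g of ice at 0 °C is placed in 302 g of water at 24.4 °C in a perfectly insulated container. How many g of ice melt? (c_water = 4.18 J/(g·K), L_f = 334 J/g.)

Cooling the water to 0 °C releases 302×4.18×24.4 = 30802 J.
Fully melting the ice requires m_ice L_f = 246×334 = 82164 J.
30802 J < 82164 J, so only part of the ice melts and the system sits at 0 °C.
m_melt = 30802 / L_f = 92.22 g.

m_melted ≈ 92.2 g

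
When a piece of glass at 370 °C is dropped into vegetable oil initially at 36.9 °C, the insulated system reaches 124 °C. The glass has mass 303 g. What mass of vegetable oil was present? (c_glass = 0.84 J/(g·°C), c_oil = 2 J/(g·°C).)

Heat lost by the glass = heat gained by the oil:
303·0.84·(370 − 124) = m·2·(124 − 36.9)
174.2 m = 62612  ⇒  m ≈ 359.4 g

m ≈ 359 g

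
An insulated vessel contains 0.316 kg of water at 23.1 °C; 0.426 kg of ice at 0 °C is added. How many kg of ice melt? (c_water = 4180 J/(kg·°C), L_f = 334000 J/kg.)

Water can give up m c ΔT = 0.316·4180·23.1 = 30512 J before reaching 0 °C.
Fully melting the ice requires m_ice L_f = 0.426·334000 = 142284 J.
Since 30512 < 142284 J, not all the ice melts; equilibrium is at 0 °C.
m_melt = 30512 / L_f = 0.09135 kg.

m_melted ≈ 0.0914 kg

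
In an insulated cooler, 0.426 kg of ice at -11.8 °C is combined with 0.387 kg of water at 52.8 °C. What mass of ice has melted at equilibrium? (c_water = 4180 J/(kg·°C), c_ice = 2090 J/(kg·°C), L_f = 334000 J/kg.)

m_melted ≈ 0.224 kg

Water can give up m c ΔT = 0.387×4180×52.8 = 85412 J before reaching 0 °C.
Warming the ice to 0 °C takes 0.426×2090×11.8 = 10506 J, leaving 74906 J for melting.
To melt every bit of ice: 0.426×334000 = 142284 J.
74906 J < 142284 J, so only part of the ice melts and the system sits at 0 °C.
m_melt = 74906 / L_f = 0.2243 kg.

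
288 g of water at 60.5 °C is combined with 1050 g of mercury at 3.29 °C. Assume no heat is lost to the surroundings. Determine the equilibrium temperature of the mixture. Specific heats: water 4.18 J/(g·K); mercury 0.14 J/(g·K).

T_f ≈ 54.3 °C

Let T be the final temperature. ΣQ_i = 0:
288*4.18*(T − 60.5) + 1050*0.14*(T − 3.29) = 0
1203.8(T − 60.5) + 147(T − 3.29) = 0
1350.8 T = 73316
T ≈ 54.27 °C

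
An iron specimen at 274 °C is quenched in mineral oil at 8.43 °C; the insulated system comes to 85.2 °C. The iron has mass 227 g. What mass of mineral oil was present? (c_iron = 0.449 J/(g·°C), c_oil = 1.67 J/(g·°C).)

|Q_iron| = |Q_oil|:
227·0.449·(274 − 85.2) = m·1.67·(85.2 − 8.43)
128.21 m = 19243  ⇒  m ≈ 150.1 g

m ≈ 150 g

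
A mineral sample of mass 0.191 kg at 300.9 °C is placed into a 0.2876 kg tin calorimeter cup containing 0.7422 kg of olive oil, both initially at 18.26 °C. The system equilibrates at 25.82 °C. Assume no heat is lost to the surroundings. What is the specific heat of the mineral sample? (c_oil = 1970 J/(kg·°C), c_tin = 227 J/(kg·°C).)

Let T be the final temperature. ΣQ_i = 0:
0.191×c×(25.82 − 300.9) + 0.7422×1970×(25.82 − 18.26) + 0.2876×227×(25.82 − 18.26) = 0
-52.54 c = -11547
c = -11547/-52.54 ≈ 219.8 J/(kg·°C)

c ≈ 220 J/(kg·°C)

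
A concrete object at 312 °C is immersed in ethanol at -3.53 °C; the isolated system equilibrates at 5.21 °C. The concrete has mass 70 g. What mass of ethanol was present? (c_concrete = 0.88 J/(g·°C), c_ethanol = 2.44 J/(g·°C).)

Heat lost by the concrete = heat gained by the ethanol:
70×0.88×(312 − 5.21) = m×2.44×(5.21 − (-3.53))
21.33 m = 18898  ⇒  m ≈ 886.2 g

m ≈ 886 g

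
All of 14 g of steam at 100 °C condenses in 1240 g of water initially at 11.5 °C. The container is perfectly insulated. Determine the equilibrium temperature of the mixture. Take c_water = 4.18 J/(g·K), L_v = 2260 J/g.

Sum of m c ΔT and latent-heat terms is zero:
steam→water at 100 °C releases m L_v = 14·2260 = 31640; condensate cools 100→T: 14·4.18·(T − 100) = 58.52(T − 100); water warms: 1240·4.18·(T − 11.5) = 5183.2(T − 11.5)
5241.7 T = 31640 + 5852 + 59607 = 97099
T ≈ 18.52 °C, under the boiling point, so the assumption holds.

T_f ≈ 18.5 °C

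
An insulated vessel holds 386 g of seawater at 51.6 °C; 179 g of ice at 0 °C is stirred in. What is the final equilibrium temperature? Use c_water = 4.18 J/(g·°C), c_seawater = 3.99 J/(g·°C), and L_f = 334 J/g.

T_f ≈ 8.6 °C

Conservation of energy gives ΣQ = 0:
fusion: m_ice L_f = 179·334 = 59786; meltwater 0→T: 179·4.18·T = 748.22 T; seawater: 1540.1(T − 51.6)
2288.4 T = 79471 − 59786 = 19685
T ≈ 8.60 °C — above 0 °C, consistent with complete melting.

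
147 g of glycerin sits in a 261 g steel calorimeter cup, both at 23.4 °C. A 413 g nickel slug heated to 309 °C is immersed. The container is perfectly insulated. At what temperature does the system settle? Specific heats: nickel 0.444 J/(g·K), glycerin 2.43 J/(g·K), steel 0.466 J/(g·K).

Let T be the final temperature. ΣQ_i = 0:
413·0.444·(T − 309) + 147·2.43·(T − 23.4) + 261·0.466·(T − 23.4) = 0
183.37(T − 309) + 357.21(T − 23.4) + 121.63(T − 23.4) = 0
662.21 T = 67867
T ≈ 102.49 °C

T_f ≈ 102.5 °C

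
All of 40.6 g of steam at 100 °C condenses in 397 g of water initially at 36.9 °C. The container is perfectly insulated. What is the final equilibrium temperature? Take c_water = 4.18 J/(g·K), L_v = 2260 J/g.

Let T be the final temperature. ΣQ_i = 0:
latent heat released on condensation: 40.6·2260 = 91756; condensate cools 100→T: 40.6·4.18·(T − 100) = 169.71(T − 100); original water: 1659.5(T − 36.9)
1829.2 T = 91756 + 16971 + 61234 = 169961
T ≈ 92.92 °C (< 100 °C, so full condensation is consistent).

T_f ≈ 92.9 °C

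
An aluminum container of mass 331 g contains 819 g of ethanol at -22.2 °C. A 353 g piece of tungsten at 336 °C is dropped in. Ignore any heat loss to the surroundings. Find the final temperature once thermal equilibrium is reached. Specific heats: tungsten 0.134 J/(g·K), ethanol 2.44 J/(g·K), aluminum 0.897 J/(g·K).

T_f ≈ -15.0 °C

Net heat exchanged in the isolated system is zero:
353·0.134·(T − 336) + 819·2.44·(T − (-22.2)) + 331·0.897·(T − (-22.2)) = 0
(47.3 + 1998.4 + 296.91) T = 47.3·336 + 1998.4·(-22.2) + 296.91·(-22.2)
T ≈ -14.97 °C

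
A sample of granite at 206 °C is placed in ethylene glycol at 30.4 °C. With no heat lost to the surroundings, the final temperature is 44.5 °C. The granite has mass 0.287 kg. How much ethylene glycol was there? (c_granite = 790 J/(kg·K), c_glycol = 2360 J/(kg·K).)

m ≈ 1.1 kg

Heat lost by the granite = heat gained by the glycol:
0.287×790×(206 − 44.5) = m×2360×(44.5 − 30.4)
33276 m = 36617  ⇒  m ≈ 1.1 kg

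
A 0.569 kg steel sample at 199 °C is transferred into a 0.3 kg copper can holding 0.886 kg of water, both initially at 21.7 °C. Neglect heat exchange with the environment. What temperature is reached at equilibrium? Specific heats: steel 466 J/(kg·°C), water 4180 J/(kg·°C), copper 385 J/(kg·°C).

Conservation of energy gives ΣQ = 0:
0.569·466·(T − 199) + 0.886·4180·(T − 21.7) + 0.3·385·(T − 21.7) = 0
(265.15 + 3703.5 + 115.5) T = 265.15·199 + 3703.5·21.7 + 115.5·21.7
T ≈ 33.21 °C

T_f ≈ 33.2 °C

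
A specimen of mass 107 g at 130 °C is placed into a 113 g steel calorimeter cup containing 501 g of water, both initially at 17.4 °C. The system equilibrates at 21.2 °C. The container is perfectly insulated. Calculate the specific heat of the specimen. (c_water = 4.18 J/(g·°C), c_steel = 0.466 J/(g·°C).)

c ≈ 0.701 J/(g·°C)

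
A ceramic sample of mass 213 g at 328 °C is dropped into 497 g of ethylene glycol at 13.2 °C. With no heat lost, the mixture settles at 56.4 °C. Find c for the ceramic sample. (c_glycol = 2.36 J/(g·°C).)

c ≈ 0.876 J/(g·°C)

m_s c (T_s − T_f) = m_glycol c_glycol (T_f − T_0):
213·c·(328 − 56.4) = 497·2.36·(56.4 − 13.2)
57851 c = 50670  ⇒  c ≈ 0.8759 J/(g·°C)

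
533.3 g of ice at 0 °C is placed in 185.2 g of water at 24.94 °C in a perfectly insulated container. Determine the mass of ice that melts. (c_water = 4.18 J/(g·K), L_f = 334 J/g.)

m_melted ≈ 57.8 g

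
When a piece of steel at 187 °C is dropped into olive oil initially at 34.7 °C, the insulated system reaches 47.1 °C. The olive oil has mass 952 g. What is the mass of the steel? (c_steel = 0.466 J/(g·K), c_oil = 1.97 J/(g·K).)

m ≈ 357 g

Net heat exchanged in the isolated system is zero:
m×0.466×(47.1 − 187) + 952×1.97×(47.1 − 34.7) = 0
-65.19 m = -23255
m = -23255/-65.19 ≈ 356.7 g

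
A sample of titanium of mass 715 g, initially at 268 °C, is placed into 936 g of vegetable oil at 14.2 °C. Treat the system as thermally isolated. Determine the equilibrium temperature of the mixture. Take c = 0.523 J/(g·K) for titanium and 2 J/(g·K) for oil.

Taking heat into each body as positive, Σ m c ΔT = 0:
715·0.523·(T − 268) + 936·2·(T − 14.2) = 0
2245.9 T = 126800
T = 126800/2245.9 ≈ 56.46 °C

T_f ≈ 56.5 °C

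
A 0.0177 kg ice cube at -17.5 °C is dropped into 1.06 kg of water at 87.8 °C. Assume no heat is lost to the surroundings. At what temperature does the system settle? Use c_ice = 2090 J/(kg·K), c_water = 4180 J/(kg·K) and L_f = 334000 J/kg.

Setting the total heat transfer to zero:
ice -17.5→0 °C: 0.0177×2090×17.5 = 647.38; fusion: m_ice L_f = 0.0177×334000 = 5911.8; meltwater 0→T: 0.0177×4180×T = 73.99 T; water cools: 1.06×4180×(T − 87.8) = 4430.8(T − 87.8)
4504.8 T = 389024 − 6559.2 = 382465
T ≈ 84.90 °C — above 0 °C, consistent with complete melting.

T_f ≈ 84.9 °C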